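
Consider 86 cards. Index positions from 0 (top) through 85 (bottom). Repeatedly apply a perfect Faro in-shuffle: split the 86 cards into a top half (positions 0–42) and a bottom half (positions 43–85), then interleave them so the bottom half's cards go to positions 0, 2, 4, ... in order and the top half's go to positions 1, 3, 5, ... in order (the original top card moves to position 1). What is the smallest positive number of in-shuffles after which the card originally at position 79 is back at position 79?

28

Follow position 79 under repeated in-shuffles:
79 → 72 → 58 → 30 → 61 → 36 → 73 → 60 → ... → 79 (length 28)
It first returns after 28 in-shuffles.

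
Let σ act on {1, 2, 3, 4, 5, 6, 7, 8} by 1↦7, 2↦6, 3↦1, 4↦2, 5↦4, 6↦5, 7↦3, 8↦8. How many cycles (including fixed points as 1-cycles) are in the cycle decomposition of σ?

Cycle decomposition: (1 7 3) (2 6 5 4) (8).
3 cycles.

3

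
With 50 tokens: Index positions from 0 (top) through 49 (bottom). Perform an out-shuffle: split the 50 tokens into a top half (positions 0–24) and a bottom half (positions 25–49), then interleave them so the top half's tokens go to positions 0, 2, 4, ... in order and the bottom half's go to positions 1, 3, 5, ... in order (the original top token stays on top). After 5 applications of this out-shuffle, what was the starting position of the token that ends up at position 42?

35

Work backwards from position 42, undoing one out-shuffle at a time:
42 ← 21 ← 35 ← 42 ← 21 ← 35
So the token now at position 42 started at position 35.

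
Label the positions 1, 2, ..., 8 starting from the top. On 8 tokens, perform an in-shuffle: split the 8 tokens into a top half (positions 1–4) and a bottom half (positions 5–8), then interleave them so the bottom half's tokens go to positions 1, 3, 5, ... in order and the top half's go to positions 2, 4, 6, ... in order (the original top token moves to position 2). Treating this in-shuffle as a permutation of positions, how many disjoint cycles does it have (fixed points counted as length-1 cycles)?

Trace each unvisited position around until it returns:
(1 2 4 8 7 5) (3 6)
2 cycles in total.

2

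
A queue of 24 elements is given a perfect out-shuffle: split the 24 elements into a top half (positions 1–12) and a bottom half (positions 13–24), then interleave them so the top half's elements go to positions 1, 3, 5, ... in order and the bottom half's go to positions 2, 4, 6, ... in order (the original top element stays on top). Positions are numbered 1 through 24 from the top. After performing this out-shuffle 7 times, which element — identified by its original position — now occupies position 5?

19

Work backwards from position 5, undoing one out-shuffle at a time:
5 ← 3 ← 2 ← 13 ← 7 ← 4 ← 14 ← 19
So the element now at position 5 started at position 19.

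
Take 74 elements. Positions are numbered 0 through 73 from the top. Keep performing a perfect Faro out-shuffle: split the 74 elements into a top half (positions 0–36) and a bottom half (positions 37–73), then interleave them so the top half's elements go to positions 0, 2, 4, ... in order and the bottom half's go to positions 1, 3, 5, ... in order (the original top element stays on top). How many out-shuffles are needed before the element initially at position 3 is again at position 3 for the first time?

9

Follow position 3 under repeated out-shuffles:
3 → 6 → 12 → 24 → 48 → 23 → 46 → 19 → 38 → 3
It first returns after 9 out-shuffles.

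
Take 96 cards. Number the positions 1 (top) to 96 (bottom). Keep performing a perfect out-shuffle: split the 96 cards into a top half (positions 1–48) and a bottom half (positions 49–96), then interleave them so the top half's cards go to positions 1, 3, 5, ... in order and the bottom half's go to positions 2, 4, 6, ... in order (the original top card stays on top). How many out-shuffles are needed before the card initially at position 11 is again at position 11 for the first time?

18

Follow position 11 under repeated out-shuffles:
11 → 21 → 41 → 81 → 66 → 36 → 71 → 46 → 91 → 86 → 76 → 56 → 16 → 31 → 61 → 26 → 51 → 6 → 11
It first returns after 18 out-shuffles.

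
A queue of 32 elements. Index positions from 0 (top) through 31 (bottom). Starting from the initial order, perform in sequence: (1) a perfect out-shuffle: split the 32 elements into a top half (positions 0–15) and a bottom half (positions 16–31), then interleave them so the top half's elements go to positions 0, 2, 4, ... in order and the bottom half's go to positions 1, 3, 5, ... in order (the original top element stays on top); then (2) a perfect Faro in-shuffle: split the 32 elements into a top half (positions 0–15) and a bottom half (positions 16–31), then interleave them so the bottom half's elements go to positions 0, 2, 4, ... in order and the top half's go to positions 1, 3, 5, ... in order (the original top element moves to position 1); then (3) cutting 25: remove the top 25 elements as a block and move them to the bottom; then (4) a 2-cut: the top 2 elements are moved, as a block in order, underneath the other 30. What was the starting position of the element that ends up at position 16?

18

Undo the operations in reverse order, starting from position 16:
  undo op 4 (cut 2): 16 ← 18
  undo op 3 (cut 25): 18 ← 11
  undo op 2 (in-shuffle, from top half): 11 ← 5
  undo op 1 (out-shuffle, from bottom half): 5 ← 18
So the element at position 16 came from original position 18.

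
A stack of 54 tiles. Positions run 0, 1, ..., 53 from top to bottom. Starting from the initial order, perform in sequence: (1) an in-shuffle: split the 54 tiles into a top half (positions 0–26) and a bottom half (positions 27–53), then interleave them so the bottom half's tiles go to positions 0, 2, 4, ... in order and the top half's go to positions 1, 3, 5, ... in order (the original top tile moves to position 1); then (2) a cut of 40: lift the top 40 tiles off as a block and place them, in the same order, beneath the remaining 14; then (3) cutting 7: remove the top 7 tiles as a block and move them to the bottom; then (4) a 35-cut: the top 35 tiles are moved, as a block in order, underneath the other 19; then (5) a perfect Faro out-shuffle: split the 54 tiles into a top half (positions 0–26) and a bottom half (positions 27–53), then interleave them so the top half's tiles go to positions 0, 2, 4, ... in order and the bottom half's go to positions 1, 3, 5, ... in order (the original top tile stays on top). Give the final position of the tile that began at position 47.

Track the tile from position 47 forward through each operation:
  after op 1 (in-shuffle): 47 → 40
  after op 2 (cut 40): 40 → 0
  after op 3 (cut 7): 0 → 47
  after op 4 (cut 35): 47 → 12
  after op 5 (out-shuffle): 12 → 24

24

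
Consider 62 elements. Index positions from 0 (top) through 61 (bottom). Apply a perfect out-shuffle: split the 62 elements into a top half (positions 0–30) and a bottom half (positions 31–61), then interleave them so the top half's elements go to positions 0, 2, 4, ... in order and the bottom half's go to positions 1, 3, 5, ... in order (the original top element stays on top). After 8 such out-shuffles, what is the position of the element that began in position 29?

43

Track the element's position through each out-shuffle:
29 → 58 → 55 → 49 → 37 → 13 → 26 → 52 → 43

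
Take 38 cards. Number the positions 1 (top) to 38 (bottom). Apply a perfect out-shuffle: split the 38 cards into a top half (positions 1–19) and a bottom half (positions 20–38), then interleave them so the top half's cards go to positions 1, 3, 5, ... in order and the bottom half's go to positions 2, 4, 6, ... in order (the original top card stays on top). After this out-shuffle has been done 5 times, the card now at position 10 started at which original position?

14

Work backwards from position 10, undoing one out-shuffle at a time:
10 ← 24 ← 31 ← 16 ← 27 ← 14
So the card now at position 10 started at position 14.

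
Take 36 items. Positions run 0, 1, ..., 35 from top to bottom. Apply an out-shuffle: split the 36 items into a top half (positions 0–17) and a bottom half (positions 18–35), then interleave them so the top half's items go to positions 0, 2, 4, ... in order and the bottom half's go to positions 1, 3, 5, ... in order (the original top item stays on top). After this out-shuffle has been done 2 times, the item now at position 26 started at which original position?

Work backwards from position 26, undoing one out-shuffle at a time:
26 ← 13 ← 24
So the item now at position 26 started at position 24.

24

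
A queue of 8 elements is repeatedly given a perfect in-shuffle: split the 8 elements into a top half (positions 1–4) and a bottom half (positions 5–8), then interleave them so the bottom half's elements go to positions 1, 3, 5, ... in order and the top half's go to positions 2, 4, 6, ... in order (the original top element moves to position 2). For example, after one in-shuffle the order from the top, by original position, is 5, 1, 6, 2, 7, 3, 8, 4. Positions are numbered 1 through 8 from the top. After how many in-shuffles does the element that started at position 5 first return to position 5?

Follow position 5 under repeated in-shuffles:
5 → 1 → 2 → 4 → 8 → 7 → 5
It first returns after 6 in-shuffles.

6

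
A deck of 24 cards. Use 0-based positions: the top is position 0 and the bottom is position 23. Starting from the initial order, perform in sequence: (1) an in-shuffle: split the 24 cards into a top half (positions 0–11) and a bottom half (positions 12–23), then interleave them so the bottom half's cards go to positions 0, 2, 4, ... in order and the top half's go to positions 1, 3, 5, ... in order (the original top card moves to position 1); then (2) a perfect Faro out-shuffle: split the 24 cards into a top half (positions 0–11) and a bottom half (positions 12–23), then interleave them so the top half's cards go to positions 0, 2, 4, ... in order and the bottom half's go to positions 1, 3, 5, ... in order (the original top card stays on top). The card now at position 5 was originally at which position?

Undo the operations in reverse order, starting from position 5:
  undo op 2 (out-shuffle, from bottom half): 5 ← 14
  undo op 1 (in-shuffle, from bottom half): 14 ← 19
So the card at position 5 came from original position 19.

19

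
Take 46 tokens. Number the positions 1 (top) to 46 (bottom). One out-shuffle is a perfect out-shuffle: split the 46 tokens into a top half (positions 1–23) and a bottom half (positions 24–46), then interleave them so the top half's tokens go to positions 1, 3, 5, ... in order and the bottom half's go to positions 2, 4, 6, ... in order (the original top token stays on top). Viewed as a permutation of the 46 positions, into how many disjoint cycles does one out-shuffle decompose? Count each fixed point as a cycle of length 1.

Trace each unvisited position around until it returns:
(1) (2 3 5 9 17 33 ... len 12) (4 7 13 25) (6 11 21 41 36 26) (8 15 29 12 23 45 ... len 12) (10 19 37 28) (16 31) (22 43 40 34) ... plus 1 more
9 cycles in total.

9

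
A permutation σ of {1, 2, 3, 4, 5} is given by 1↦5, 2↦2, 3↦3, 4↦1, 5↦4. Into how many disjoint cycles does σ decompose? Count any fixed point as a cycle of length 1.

Cycle decomposition: (1 5 4) (2) (3).
3 cycles.

3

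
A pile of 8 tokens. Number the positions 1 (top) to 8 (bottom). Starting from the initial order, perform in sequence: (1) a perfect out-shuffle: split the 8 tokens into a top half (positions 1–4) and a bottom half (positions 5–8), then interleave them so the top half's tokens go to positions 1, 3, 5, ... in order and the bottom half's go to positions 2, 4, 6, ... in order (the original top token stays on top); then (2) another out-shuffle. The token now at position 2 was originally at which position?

3

Undo the operations in reverse order, starting from position 2:
  undo op 2 (out-shuffle, from bottom half): 2 ← 5
  undo op 1 (out-shuffle, from top half): 5 ← 3
So the token at position 2 came from original position 3.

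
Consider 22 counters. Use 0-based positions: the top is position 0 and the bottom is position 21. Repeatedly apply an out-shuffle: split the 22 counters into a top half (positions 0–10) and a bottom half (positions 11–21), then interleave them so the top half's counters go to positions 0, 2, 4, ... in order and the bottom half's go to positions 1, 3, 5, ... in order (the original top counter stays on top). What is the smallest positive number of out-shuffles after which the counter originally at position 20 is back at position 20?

Follow position 20 under repeated out-shuffles:
20 → 19 → 17 → 13 → 5 → 10 → 20
It first returns after 6 out-shuffles.

6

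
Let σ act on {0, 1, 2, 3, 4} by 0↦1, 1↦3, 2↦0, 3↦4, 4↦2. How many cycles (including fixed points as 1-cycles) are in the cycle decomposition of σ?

Cycle decomposition: (0 1 3 4 2).
1 cycle.

1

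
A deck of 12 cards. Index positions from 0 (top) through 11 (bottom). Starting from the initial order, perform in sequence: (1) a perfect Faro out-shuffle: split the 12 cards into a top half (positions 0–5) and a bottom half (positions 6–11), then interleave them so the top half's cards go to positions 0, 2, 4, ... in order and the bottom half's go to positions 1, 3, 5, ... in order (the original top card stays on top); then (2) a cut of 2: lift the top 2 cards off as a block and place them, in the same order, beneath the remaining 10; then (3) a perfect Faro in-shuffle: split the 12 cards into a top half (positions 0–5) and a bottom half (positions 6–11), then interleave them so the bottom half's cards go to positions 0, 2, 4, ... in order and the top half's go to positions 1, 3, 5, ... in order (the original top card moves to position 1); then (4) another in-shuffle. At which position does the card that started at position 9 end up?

Track the card from position 9 forward through each operation:
  after op 1 (out-shuffle): 9 → 7
  after op 2 (cut 2): 7 → 5
  after op 3 (in-shuffle): 5 → 11
  after op 4 (in-shuffle): 11 → 10

10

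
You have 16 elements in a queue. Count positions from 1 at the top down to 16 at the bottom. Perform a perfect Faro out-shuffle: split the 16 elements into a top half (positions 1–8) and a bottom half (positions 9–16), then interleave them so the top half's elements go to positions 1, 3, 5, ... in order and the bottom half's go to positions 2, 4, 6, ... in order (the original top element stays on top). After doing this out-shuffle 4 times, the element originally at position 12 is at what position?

12

Track the element's position through each out-shuffle:
12 → 8 → 15 → 14 → 12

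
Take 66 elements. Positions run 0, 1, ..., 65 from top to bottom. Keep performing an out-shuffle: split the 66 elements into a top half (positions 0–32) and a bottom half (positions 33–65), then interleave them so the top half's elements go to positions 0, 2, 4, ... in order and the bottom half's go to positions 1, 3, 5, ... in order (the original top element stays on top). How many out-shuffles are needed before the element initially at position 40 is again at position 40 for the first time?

Follow position 40 under repeated out-shuffles:
40 → 15 → 30 → 60 → 55 → 45 → 25 → 50 → 35 → 5 → 10 → 20 → 40
It first returns after 12 out-shuffles.

12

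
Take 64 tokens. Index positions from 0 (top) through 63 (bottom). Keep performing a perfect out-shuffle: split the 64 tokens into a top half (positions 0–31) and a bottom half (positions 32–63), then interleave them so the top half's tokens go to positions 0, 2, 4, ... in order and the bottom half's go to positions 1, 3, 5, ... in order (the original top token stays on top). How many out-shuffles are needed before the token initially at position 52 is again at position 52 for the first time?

Follow position 52 under repeated out-shuffles:
52 → 41 → 19 → 38 → 13 → 26 → 52
It first returns after 6 out-shuffles.

6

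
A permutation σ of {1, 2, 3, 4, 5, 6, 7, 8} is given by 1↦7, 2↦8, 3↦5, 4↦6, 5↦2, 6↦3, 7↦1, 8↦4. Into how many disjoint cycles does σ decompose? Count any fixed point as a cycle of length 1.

Cycle decomposition: (1 7) (2 8 4 6 3 5).
2 cycles.

2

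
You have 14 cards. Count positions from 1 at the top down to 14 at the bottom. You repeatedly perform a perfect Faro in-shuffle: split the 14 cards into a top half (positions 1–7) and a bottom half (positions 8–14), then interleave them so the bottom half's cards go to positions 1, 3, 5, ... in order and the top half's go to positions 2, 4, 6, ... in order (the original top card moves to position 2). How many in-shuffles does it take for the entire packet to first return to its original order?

4

The in-shuffle permutes the 14 positions with cycle lengths [2, 4, 4, 4].
Every card is home exactly when every cycle has completed a whole number of laps, i.e. after lcm(2, 4) = 4 in-shuffles.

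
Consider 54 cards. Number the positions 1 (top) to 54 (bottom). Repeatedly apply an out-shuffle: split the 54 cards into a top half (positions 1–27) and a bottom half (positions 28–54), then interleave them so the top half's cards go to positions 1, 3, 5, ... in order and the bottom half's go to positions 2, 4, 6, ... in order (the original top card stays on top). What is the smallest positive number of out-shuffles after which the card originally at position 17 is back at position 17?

Follow position 17 under repeated out-shuffles:
17 → 33 → 12 → 23 → 45 → 36 → 18 → 35 → ... → 17 (length 52)
It first returns after 52 out-shuffles.

52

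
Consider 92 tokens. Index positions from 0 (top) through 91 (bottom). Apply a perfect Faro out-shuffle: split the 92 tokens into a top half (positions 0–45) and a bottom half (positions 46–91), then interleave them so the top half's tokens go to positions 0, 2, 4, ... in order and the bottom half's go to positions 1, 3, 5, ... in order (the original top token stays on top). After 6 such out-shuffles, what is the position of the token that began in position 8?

57

Track the token's position through each out-shuffle:
8 → 16 → 32 → 64 → 37 → 74 → 57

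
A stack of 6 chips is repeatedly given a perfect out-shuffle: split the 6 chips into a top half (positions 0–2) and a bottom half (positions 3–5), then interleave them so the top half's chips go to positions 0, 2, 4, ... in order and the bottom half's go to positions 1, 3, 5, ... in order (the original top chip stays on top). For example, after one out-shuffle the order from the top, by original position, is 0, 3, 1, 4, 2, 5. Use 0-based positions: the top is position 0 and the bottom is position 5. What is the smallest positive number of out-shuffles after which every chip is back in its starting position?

4

The out-shuffle permutes the 6 positions with cycle lengths [1, 1, 4].
Every chip is home exactly when every cycle has completed a whole number of laps, i.e. after lcm(1, 4) = 4 out-shuffles.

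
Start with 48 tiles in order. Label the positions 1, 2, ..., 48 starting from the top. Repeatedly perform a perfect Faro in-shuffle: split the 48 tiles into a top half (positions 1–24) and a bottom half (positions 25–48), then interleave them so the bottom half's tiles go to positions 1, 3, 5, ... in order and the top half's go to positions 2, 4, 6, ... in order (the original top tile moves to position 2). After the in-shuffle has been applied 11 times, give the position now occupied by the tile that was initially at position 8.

18

Track the tile's position through each in-shuffle:
8 → 16 → 32 → 15 → 30 → 11 → 22 → 44 → 39 → 29 → 9 → 18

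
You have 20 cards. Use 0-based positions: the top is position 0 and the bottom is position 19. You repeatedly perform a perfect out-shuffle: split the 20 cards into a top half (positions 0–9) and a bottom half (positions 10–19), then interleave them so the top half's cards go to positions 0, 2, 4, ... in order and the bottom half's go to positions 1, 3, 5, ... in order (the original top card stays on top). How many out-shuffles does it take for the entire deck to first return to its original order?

18

The out-shuffle permutes the 20 positions with cycle lengths [1, 1, 18].
Every card is home exactly when every cycle has completed a whole number of laps, i.e. after lcm(1, 18) = 18 out-shuffles.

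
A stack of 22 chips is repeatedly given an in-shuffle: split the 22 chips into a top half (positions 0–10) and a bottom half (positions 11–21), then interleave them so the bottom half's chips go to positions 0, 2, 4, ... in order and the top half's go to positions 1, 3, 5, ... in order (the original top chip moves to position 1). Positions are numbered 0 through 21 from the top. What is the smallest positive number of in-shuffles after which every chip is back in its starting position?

The in-shuffle permutes the 22 positions with cycle lengths [11, 11].
Every chip is home exactly when every cycle has completed a whole number of laps, i.e. after lcm(11) = 11 in-shuffles.

11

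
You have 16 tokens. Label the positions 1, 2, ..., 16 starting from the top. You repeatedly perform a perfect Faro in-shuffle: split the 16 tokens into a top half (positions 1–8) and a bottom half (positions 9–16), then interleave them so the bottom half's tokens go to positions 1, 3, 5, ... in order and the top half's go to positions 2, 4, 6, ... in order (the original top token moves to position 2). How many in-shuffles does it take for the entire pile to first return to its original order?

The in-shuffle permutes the 16 positions with cycle lengths [8, 8].
Every token is home exactly when every cycle has completed a whole number of laps, i.e. after lcm(8) = 8 in-shuffles.

8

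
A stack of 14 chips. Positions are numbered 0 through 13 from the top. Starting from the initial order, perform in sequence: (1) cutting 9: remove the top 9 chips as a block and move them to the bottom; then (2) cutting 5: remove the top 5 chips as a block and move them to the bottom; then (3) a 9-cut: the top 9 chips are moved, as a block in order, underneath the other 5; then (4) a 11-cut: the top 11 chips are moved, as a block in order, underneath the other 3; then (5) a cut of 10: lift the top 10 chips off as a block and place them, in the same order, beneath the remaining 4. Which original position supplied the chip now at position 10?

Undo the operations in reverse order, starting from position 10:
  undo op 5 (cut 10): 10 ← 6
  undo op 4 (cut 11): 6 ← 3
  undo op 3 (cut 9): 3 ← 12
  undo op 2 (cut 5): 12 ← 3
  undo op 1 (cut 9): 3 ← 12
So the chip at position 10 came from original position 12.

12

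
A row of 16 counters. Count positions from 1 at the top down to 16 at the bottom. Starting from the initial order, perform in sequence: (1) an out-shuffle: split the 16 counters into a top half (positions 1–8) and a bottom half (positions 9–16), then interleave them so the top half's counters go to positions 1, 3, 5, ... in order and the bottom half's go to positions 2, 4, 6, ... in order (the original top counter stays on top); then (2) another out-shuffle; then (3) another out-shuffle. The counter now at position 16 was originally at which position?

16

Undo the operations in reverse order, starting from position 16:
  undo op 3 (out-shuffle, from bottom half): 16 ← 16
  undo op 2 (out-shuffle, from bottom half): 16 ← 16
  undo op 1 (out-shuffle, from bottom half): 16 ← 16
So the counter at position 16 came from original position 16.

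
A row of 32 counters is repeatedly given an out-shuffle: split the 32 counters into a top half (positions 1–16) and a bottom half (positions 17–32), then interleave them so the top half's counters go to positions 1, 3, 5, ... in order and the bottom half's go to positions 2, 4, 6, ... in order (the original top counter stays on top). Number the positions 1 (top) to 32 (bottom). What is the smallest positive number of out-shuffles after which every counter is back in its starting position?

The out-shuffle permutes the 32 positions with cycle lengths [1, 1, 5, 5, 5, 5, 5, 5].
Every counter is home exactly when every cycle has completed a whole number of laps, i.e. after lcm(1, 5) = 5 out-shuffles.

5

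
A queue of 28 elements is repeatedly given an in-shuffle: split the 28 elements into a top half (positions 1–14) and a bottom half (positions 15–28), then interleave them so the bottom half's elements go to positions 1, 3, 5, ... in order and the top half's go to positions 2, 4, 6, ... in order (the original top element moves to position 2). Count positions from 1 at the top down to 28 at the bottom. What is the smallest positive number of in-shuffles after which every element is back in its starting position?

The in-shuffle permutes the 28 positions with cycle lengths [28].
Every element is home exactly when every cycle has completed a whole number of laps, i.e. after lcm(28) = 28 in-shuffles.

28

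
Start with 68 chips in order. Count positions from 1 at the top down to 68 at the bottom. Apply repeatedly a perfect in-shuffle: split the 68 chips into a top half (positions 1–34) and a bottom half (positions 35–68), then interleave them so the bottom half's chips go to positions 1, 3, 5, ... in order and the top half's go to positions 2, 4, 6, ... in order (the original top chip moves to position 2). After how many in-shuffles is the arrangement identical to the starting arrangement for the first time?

The in-shuffle permutes the 68 positions with cycle lengths [2, 11, 11, 22, 22].
Every chip is home exactly when every cycle has completed a whole number of laps, i.e. after lcm(2, 11, 22) = 22 in-shuffles.

22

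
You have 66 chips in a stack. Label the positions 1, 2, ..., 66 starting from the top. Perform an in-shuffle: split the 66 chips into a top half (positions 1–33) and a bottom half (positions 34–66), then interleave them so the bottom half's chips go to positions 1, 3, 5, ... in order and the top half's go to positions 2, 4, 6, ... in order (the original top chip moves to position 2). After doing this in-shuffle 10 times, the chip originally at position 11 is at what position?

8

Track the chip's position through each in-shuffle:
11 → 22 → 44 → 21 → 42 → 17 → 34 → 1 → 2 → 4 → 8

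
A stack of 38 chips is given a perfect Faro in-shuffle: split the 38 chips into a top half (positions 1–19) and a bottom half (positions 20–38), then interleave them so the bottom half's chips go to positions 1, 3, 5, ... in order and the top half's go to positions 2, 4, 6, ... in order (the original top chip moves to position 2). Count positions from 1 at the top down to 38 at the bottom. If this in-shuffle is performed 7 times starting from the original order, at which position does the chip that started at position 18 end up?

Track the chip's position through each in-shuffle:
18 → 36 → 33 → 27 → 15 → 30 → 21 → 3

3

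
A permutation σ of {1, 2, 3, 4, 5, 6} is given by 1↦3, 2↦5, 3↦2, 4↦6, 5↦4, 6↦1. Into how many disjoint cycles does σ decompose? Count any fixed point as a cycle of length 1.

Cycle decomposition: (1 3 2 5 4 6).
1 cycle.

1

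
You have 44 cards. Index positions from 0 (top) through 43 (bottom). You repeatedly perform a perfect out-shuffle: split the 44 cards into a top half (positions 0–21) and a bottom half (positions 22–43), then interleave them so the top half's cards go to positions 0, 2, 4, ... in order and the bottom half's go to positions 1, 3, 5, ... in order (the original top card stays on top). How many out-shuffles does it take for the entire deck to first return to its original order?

The out-shuffle permutes the 44 positions with cycle lengths [1, 1, 14, 14, 14].
Every card is home exactly when every cycle has completed a whole number of laps, i.e. after lcm(1, 14) = 14 out-shuffles.

14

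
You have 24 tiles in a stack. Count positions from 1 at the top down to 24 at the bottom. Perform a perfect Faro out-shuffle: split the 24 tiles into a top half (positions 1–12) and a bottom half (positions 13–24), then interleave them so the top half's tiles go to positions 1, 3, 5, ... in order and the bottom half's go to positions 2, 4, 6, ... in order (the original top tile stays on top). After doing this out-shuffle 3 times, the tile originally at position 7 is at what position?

Track the tile's position through each out-shuffle:
7 → 13 → 2 → 3

3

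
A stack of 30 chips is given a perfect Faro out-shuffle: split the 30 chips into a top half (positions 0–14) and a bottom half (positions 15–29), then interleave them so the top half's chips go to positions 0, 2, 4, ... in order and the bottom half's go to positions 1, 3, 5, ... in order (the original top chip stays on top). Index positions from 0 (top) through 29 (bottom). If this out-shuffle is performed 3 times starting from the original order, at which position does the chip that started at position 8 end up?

Track the chip's position through each out-shuffle:
8 → 16 → 3 → 6

6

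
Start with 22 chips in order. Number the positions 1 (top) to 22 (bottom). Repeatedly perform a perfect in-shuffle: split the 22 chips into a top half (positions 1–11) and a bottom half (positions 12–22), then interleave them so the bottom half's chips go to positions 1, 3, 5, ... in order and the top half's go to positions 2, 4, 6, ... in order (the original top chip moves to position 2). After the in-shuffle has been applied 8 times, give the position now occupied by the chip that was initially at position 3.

Track the chip's position through each in-shuffle:
3 → 6 → 12 → 1 → 2 → 4 → 8 → 16 → 9

9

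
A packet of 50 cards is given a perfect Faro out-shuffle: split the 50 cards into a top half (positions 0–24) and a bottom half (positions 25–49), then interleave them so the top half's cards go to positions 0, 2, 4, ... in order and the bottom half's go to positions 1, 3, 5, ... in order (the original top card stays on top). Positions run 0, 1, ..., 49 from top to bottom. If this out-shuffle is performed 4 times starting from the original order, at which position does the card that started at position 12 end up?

Track the card's position through each out-shuffle:
12 → 24 → 48 → 47 → 45

45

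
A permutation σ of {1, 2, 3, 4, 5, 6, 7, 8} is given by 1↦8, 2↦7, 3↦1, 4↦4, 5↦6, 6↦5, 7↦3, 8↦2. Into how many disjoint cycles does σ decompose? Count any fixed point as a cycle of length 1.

3

Cycle decomposition: (1 8 2 7 3) (4) (5 6).
3 cycles.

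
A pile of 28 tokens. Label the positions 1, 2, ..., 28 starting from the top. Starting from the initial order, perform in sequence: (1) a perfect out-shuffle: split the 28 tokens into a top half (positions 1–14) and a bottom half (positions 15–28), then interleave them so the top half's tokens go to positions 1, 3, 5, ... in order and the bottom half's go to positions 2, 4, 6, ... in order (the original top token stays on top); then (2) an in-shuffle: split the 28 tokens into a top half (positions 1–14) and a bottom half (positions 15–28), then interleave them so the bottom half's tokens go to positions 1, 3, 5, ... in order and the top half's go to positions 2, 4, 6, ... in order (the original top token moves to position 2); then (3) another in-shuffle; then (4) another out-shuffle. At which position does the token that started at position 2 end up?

Track the token from position 2 forward through each operation:
  after op 1 (out-shuffle): 2 → 3
  after op 2 (in-shuffle): 3 → 6
  after op 3 (in-shuffle): 6 → 12
  after op 4 (out-shuffle): 12 → 23

23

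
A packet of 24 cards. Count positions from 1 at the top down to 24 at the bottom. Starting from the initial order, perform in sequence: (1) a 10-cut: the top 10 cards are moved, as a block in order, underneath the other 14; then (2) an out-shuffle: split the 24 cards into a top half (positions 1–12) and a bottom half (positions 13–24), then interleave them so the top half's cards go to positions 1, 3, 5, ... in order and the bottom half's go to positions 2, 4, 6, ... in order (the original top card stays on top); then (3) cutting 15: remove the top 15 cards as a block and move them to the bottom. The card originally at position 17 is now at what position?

Track the card from position 17 forward through each operation:
  after op 1 (cut 10): 17 → 7
  after op 2 (out-shuffle): 7 → 13
  after op 3 (cut 15): 13 → 22

22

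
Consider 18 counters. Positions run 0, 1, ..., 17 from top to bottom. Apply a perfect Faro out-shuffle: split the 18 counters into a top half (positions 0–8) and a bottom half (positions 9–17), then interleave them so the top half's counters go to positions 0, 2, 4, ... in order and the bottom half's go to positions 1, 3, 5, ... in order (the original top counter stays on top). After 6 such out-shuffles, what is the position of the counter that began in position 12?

3

Track the counter's position through each out-shuffle:
12 → 7 → 14 → 11 → 5 → 10 → 3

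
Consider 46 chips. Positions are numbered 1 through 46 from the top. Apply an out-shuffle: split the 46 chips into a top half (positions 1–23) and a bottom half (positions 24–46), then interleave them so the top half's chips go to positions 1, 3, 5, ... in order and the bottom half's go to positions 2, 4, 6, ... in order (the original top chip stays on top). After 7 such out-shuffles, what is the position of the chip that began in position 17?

Track the chip's position through each out-shuffle:
17 → 33 → 20 → 39 → 32 → 18 → 35 → 24

24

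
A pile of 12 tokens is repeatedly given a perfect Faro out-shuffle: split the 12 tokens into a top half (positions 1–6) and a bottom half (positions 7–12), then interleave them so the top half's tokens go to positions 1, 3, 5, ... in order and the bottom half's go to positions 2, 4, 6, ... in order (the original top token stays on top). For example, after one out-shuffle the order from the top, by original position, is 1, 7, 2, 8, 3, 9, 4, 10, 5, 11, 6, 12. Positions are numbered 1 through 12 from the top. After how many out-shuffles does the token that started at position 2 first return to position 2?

10

Follow position 2 under repeated out-shuffles:
2 → 3 → 5 → 9 → 6 → 11 → 10 → 8 → 4 → 7 → 2
It first returns after 10 out-shuffles.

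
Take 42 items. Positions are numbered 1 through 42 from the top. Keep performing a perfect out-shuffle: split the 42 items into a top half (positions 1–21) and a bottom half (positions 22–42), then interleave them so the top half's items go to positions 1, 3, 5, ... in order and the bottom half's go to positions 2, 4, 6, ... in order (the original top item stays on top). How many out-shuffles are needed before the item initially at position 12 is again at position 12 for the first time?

20

Follow position 12 under repeated out-shuffles:
12 → 23 → 4 → 7 → 13 → 25 → 8 → 15 → 29 → 16 → 31 → 20 → 39 → 36 → 30 → 18 → 35 → 28 → 14 → 27 → 12
It first returns after 20 out-shuffles.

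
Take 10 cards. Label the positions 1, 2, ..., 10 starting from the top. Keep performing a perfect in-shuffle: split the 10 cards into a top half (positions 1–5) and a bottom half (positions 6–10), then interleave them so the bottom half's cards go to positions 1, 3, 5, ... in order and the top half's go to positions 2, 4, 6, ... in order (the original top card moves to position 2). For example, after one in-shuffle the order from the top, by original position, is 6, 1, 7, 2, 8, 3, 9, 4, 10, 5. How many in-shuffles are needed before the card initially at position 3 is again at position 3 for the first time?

10

Follow position 3 under repeated in-shuffles:
3 → 6 → 1 → 2 → 4 → 8 → 5 → 10 → 9 → 7 → 3
It first returns after 10 in-shuffles.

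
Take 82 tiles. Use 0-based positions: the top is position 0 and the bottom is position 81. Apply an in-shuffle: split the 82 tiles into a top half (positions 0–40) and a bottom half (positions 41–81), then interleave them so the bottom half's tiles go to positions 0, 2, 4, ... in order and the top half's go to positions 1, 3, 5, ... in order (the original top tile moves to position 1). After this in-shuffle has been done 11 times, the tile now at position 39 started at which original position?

Work backwards from position 39, undoing one in-shuffle at a time:
39 ← 19 ← 9 ← 4 ← 43 ← 21 ← 10 ← 46 ← 64 ← 73 ← 36 ← 59
So the tile now at position 39 started at position 59.

59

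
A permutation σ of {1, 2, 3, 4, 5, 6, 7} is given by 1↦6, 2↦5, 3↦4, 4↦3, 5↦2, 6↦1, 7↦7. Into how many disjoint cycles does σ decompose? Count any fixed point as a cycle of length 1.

Cycle decomposition: (1 6) (2 5) (3 4) (7).
4 cycles.

4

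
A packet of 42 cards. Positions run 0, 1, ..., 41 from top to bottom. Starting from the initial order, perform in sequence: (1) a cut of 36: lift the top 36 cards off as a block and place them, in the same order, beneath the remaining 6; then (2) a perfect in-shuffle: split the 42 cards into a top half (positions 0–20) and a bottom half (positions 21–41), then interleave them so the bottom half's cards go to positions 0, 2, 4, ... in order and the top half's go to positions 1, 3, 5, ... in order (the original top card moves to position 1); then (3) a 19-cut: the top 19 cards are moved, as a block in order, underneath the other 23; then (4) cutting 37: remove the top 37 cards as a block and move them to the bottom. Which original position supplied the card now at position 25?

13

Undo the operations in reverse order, starting from position 25:
  undo op 4 (cut 37): 25 ← 20
  undo op 3 (cut 19): 20 ← 39
  undo op 2 (in-shuffle, from top half): 39 ← 19
  undo op 1 (cut 36): 19 ← 13
So the card at position 25 came from original position 13.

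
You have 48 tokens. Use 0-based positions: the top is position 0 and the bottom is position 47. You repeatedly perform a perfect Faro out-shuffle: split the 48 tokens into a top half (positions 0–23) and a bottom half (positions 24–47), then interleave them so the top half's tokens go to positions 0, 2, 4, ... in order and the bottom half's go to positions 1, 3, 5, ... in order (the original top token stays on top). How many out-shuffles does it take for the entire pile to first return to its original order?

The out-shuffle permutes the 48 positions with cycle lengths [1, 1, 23, 23].
Every token is home exactly when every cycle has completed a whole number of laps, i.e. after lcm(1, 23) = 23 out-shuffles.

23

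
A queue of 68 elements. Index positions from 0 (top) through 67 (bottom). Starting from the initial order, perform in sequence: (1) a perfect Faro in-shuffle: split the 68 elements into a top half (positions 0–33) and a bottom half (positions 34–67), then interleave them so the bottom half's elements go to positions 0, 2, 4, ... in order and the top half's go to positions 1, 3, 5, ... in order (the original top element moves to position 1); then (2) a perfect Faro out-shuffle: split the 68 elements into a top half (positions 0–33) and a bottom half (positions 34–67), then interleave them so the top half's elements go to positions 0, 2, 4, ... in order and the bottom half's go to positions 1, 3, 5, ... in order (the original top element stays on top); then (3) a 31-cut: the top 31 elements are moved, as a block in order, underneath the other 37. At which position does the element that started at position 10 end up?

11

Track the element from position 10 forward through each operation:
  after op 1 (in-shuffle): 10 → 21
  after op 2 (out-shuffle): 21 → 42
  after op 3 (cut 31): 42 → 11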